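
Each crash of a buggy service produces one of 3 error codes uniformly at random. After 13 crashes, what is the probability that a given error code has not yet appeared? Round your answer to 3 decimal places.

Each crash misses the fixed error code with probability (3-1)/3 = 2/3, independently.
P(still missing after 13) = (2/3)^13 = 0.0051.

0.005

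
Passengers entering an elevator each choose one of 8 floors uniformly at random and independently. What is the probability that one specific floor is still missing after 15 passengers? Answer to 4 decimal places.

0.1349

On each passenger the fixed floor fails to appear with probability 7/8.
P(still missing after 15) = (7/8)^15 = 0.13493.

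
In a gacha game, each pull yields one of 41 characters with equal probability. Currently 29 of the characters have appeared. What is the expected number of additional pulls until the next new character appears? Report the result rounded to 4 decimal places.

3.4167

The number of pulls until the next new character is geometric with success probability 12/41, so its mean is 41/12.
E = 41/12 = 3.41667.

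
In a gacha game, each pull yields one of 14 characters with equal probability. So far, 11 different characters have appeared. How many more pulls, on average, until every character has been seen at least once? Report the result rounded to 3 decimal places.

25.667

The wait to go from k to k+1 distinct characters is geometric with mean 14/(14-k).
Sum over k = 11,...,13: E = 14/3 + 14/2 + 14/1 = 25.6667.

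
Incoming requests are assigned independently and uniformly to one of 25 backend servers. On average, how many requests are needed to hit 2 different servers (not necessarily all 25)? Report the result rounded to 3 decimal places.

With k distinct servers already seen, the next new one arrives after an expected 25/(25-k) requests.
Sum over k = 0,...,1: E = 25/25 + 25/24 = 2.0417.

2.042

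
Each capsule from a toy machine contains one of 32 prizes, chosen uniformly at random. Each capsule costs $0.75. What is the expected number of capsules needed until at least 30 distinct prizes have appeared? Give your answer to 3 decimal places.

With k distinct prizes already seen, the next new one arrives after an expected 32/(32-k) capsules.
Sum over k = 0,...,29: E = 32/32 + 32/31 + 32/30 + ... + 32/4 + 32/3 = 81.8718.

81.872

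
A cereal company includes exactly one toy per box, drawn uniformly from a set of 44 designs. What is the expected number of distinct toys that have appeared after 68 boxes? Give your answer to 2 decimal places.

34.78

For each toy, P(seen in 68 boxes) = 1 - (43/44)^68 = 0.791.
By linearity of expectation, E[distinct seen] = 44·(1 - (43/44)^68) = 34.784.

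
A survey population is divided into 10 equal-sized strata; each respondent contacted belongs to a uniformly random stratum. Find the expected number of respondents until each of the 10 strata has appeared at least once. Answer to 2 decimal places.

29.29

Split into phases: going from k distinct to k+1 distinct takes on average 10/(10-k) respondents.
E[T] = 10/10 + 10/9 + 10/8 + ... + 10/2 + 10/1 = 10·H_{10}.
H_{10} = 2.929, so E[T] = 29.290.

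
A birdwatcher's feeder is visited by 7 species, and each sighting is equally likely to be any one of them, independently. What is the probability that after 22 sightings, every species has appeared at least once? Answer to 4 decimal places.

Let A_i be the event that species i is missing after 22 sightings. By inclusion–exclusion on the A_i,
P(all seen) = Σ_{j=0}^{7} (-1)^j C(7,j)((7-j)/7)^22
= 1.00000 - 0.23565 + 0.01281 - 0.00016 + 0.00000 - 0.00000 + 0.00000 - 0.00000
= 0.77700.

0.7770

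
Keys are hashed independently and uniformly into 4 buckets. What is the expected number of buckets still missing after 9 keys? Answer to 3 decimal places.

For each bucket, P(unseen after 9) = (3/4)^9 = 0.0751.
By linearity of expectation, E[unseen] = 4·(3/4)^9 = 0.3003.

0.300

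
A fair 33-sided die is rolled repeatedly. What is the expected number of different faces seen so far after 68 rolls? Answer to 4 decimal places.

For each face, P(seen in 68 rolls) = 1 - (32/33)^68 = 0.87662.
By linearity of expectation, E[distinct seen] = 33·(1 - (32/33)^68) = 28.92841.

28.9284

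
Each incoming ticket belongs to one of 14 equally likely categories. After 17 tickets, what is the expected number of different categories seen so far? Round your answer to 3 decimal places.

For each category, P(seen in 17 tickets) = 1 - (13/14)^17 = 0.7163.
By linearity of expectation, E[distinct seen] = 14·(1 - (13/14)^17) = 10.0282.

10.028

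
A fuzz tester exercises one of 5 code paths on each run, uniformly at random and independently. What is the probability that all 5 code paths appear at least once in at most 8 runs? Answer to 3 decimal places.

By inclusion–exclusion over which code paths are missing,
P(all seen) = Σ_{j=0}^{5} (-1)^j C(5,j)((5-j)/5)^8
= 1.0000 - 0.8389 + 0.1680 - 0.0066 + 0.0000 - 0.0000
= 0.3226.

0.323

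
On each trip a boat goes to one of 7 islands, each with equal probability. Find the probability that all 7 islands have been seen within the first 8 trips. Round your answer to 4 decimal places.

0.0245

By inclusion–exclusion over which islands are missing,
P(all seen) = Σ_{j=0}^{7} (-1)^j C(7,j)((7-j)/7)^8
= 1.00000 - 2.03950 + 1.42297 - 0.39789 + 0.03983 - 0.00093 + 0.00000 - 0.00000
= 0.02448.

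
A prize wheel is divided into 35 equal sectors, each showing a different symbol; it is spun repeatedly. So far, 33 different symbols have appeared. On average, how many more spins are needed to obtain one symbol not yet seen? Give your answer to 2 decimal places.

17.50

Each spin yields a new symbol with probability (35-33)/35 = 2/35, so the wait is geometric with mean 35/2.
E = 35/2 = 17.500.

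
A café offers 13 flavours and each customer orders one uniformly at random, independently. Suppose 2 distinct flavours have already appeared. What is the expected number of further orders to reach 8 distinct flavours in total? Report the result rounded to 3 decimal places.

From k distinct to k+1 distinct takes on average 13/(13-k) orders.
Sum over k = 2,...,7: E = 13/11 + 13/10 + 13/9 + 13/8 + 13/7 + 13/6 = 9.5751.

9.575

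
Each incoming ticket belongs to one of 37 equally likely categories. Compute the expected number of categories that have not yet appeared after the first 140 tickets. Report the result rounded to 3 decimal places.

For each category, P(unseen after 140) = (36/37)^140 = 0.0216.
By linearity of expectation, E[unseen] = 37·(36/37)^140 = 0.7986.

0.799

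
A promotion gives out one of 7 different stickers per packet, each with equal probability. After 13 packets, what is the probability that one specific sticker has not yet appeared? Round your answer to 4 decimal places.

Each packet misses the fixed sticker with probability (7-1)/7 = 6/7, independently.
P(still missing after 13) = (6/7)^13 = 0.13480.

0.1348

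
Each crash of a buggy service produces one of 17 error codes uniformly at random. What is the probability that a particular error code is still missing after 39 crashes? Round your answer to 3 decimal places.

0.094

On each crash the fixed error code fails to appear with probability 16/17.
P(still missing after 39) = (16/17)^39 = 0.0940.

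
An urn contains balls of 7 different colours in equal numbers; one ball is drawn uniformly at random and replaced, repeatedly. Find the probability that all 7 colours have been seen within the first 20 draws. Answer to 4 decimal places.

By inclusion–exclusion over which colours are missing,
P(all seen) = Σ_{j=0}^{7} (-1)^j C(7,j)((7-j)/7)^20
= 1.00000 - 0.32075 + 0.02510 - 0.00048 + 0.00000 - 0.00000 + 0.00000 - 0.00000
= 0.70387.

0.7039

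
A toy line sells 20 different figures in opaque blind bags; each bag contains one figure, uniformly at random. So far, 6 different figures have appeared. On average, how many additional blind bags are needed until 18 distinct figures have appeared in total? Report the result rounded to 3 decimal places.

35.031

The wait to go from k to k+1 distinct figures is geometric with mean 20/(20-k).
Sum over k = 6,...,17: E = 20/14 + 20/13 + 20/12 + ... + 20/4 + 20/3 = 35.0312.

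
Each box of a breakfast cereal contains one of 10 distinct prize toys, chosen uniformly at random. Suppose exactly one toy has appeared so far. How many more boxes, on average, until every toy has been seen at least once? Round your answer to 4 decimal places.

With k distinct toys already seen, the next new one takes an expected 10/(10-k) boxes.
Sum over k = 1,...,9: E = 10/9 + 10/8 + 10/7 + ... + 10/2 + 10/1 = 28.28968.

28.2897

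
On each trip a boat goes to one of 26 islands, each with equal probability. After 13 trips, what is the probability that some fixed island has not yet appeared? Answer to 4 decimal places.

Each trip misses the fixed island with probability (26-1)/26 = 25/26, independently.
P(still missing after 13) = (25/26)^13 = 0.60057.

0.6006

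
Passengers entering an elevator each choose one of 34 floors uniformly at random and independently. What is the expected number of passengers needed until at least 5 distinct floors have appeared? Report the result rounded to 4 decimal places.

Going from k to k+1 distinct takes a geometric number of passengers with mean 34/(34-k).
Sum over k = 0,...,4: E = 34/34 + 34/33 + 34/32 + 34/31 + 34/30 = 5.32291.

5.3229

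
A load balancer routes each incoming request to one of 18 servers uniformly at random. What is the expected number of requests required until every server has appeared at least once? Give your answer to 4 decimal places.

The wait to go from k to k+1 distinct servers is geometric with mean 18/(18-k).
E[T] = 18/18 + 18/17 + 18/16 + ... + 18/2 + 18/1 = 18·H_{18}.
H_{18} = 3.49511, so E[T] = 62.91195.

62.9119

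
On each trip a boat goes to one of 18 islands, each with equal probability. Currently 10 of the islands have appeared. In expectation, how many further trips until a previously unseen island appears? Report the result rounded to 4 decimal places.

The number of trips until the next new island is geometric with success probability 8/18, so its mean is 18/8.
E = 18/8 = 2.25000.

2.2500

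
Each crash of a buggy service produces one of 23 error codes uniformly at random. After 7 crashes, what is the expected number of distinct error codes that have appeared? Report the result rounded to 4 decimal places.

6.1503

For each error code, P(seen in 7 crashes) = 1 - (22/23)^7 = 0.26741.
By linearity of expectation, E[distinct seen] = 23·(1 - (22/23)^7) = 6.15032.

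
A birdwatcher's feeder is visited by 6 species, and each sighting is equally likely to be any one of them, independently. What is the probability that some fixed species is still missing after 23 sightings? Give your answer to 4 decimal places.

Each sighting misses the fixed species with probability (6-1)/6 = 5/6, independently.
P(still missing after 23) = (5/6)^23 = 0.01509.

0.0151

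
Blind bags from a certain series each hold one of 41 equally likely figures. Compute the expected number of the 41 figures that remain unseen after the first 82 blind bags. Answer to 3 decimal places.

5.413

For each figure, P(unseen after 82) = (40/41)^82 = 0.1320.
By linearity of expectation, E[unseen] = 41·(40/41)^82 = 5.4129.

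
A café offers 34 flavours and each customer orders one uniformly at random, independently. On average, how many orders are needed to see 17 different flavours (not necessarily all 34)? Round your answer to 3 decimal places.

23.074

With k distinct flavours already seen, the next new one arrives after an expected 34/(34-k) orders.
Sum over k = 0,...,16: E = 34/34 + 34/33 + 34/32 + ... + 34/19 + 34/18 = 23.0744.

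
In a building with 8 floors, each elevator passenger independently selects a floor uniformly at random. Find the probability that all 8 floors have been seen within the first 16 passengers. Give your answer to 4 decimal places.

By inclusion–exclusion over which floors are missing,
P(all seen) = Σ_{j=0}^{8} (-1)^j C(8,j)((8-j)/8)^16
= 1.00000 - 0.94454 + 0.28063 - 0.03036 + 0.00107 - 0.00001 + 0.00000 - 0.00000 + 0.00000
= 0.30680.

0.3068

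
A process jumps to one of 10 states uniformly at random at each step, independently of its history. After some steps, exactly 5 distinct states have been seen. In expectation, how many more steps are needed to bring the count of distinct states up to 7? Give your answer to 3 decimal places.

The wait to go from k to k+1 distinct states is geometric with mean 10/(10-k).
Sum over k = 5,...,6: E = 10/5 + 10/4 = 4.5000.

4.500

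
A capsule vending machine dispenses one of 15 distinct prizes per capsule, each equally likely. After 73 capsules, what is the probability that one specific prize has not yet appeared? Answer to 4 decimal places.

On each capsule the fixed prize fails to appear with probability 14/15.
P(still missing after 73) = (14/15)^73 = 0.00650.

0.0065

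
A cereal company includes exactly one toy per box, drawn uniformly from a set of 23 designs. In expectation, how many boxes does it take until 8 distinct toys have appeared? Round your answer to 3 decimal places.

9.569

Going from k to k+1 distinct takes a geometric number of boxes with mean 23/(23-k).
Sum over k = 0,...,7: E = 23/23 + 23/22 + 23/21 + ... + 23/17 + 23/16 = 9.5694.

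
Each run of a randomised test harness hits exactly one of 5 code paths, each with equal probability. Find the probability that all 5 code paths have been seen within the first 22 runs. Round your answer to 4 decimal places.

0.9632

Let A_i be the event that code path i is missing after 22 runs. By inclusion–exclusion on the A_i,
P(all seen) = Σ_{j=0}^{5} (-1)^j C(5,j)((5-j)/5)^22
= 1.00000 - 0.03689 + 0.00013 - 0.00000 + 0.00000 - 0.00000
= 0.96324.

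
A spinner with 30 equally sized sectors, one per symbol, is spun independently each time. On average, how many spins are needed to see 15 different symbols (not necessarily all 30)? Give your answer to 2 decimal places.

20.30

With k distinct symbols already seen, the next new one arrives after an expected 30/(30-k) spins.
Sum over k = 0,...,14: E = 30/30 + 30/29 + 30/28 + ... + 30/17 + 30/16 = 20.303.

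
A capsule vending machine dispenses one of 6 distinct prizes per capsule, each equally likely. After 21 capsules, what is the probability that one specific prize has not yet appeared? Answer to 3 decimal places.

0.022

On each capsule the fixed prize fails to appear with probability 5/6.
P(still missing after 21) = (5/6)^21 = 0.0217.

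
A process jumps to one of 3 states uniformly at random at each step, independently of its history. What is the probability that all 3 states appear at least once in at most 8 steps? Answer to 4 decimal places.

0.8834

Let A_i be the event that state i is missing after 8 steps. By inclusion–exclusion on the A_i,
P(all seen) = Σ_{j=0}^{3} (-1)^j C(3,j)((3-j)/3)^8
= 1.00000 - 0.11706 + 0.00046 - 0.00000
= 0.88340.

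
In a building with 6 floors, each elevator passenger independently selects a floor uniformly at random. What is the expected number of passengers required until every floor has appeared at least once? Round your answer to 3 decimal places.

14.700

The wait to go from k to k+1 distinct floors is geometric with mean 6/(6-k).
E[T] = 6/6 + 6/5 + 6/4 + 6/3 + 6/2 + 6/1 = 6·H_{6}.
H_{6} = 2.4500, so E[T] = 14.7000.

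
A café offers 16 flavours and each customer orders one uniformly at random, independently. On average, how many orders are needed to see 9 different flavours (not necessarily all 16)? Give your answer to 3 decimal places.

12.606

With k distinct flavours already seen, the next new one arrives after an expected 16/(16-k) orders.
Sum over k = 0,...,8: E = 16/16 + 16/15 + 16/14 + ... + 16/9 + 16/8 = 12.6059.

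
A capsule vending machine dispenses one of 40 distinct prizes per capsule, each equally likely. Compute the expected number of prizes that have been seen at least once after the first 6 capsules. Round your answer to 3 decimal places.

5.637

For each prize, P(seen in 6 capsules) = 1 - (39/40)^6 = 0.1409.
By linearity of expectation, E[distinct seen] = 40·(1 - (39/40)^6) = 5.6373.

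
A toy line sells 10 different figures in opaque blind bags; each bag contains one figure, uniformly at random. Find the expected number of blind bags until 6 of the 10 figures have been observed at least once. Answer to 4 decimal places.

8.4563

Going from k to k+1 distinct takes a geometric number of blind bags with mean 10/(10-k).
Sum over k = 0,...,5: E = 10/10 + 10/9 + 10/8 + 10/7 + 10/6 + 10/5 = 8.45635.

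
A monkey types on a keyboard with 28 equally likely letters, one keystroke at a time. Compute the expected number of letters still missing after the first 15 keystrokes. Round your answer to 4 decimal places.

16.2272

For each letter, P(unseen after 15) = (27/28)^15 = 0.57954.
By linearity of expectation, E[unseen] = 28·(27/28)^15 = 16.22722.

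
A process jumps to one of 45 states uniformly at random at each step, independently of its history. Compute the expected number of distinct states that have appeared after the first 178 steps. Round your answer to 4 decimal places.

For each state, P(seen in 178 steps) = 1 - (44/45)^178 = 0.98169.
By linearity of expectation, E[distinct seen] = 45·(1 - (44/45)^178) = 44.17593.

44.1759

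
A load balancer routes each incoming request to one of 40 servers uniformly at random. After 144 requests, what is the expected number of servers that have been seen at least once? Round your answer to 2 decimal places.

For each server, P(seen in 144 requests) = 1 - (39/40)^144 = 0.974.
By linearity of expectation, E[distinct seen] = 40·(1 - (39/40)^144) = 38.956.

38.96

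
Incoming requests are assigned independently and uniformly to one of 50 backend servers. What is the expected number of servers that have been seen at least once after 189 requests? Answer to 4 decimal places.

For each server, P(seen in 189 requests) = 1 - (49/50)^189 = 0.97804.
By linearity of expectation, E[distinct seen] = 50·(1 - (49/50)^189) = 48.90176.

48.9018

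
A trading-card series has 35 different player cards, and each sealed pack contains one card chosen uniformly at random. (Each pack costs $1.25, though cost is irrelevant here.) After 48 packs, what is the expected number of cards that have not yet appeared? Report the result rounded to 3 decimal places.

8.705

For each card, P(unseen after 48) = (34/35)^48 = 0.2487.
By linearity of expectation, E[unseen] = 35·(34/35)^48 = 8.7054.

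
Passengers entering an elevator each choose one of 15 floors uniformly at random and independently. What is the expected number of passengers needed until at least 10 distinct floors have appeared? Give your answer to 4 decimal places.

Going from k to k+1 distinct takes a geometric number of passengers with mean 15/(15-k).
Sum over k = 0,...,9: E = 15/15 + 15/14 + 15/13 + ... + 15/7 + 15/6 = 15.52343.

15.5234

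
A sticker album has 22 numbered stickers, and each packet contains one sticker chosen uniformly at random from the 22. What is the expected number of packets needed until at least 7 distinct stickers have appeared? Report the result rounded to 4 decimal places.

Going from k to k+1 distinct takes a geometric number of packets with mean 22/(22-k).
Sum over k = 0,...,6: E = 22/22 + 22/21 + 22/20 + ... + 22/17 + 22/16 = 8.19685.

8.1969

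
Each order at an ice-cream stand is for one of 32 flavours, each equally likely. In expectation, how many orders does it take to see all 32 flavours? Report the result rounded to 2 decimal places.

Split into phases: going from k distinct to k+1 distinct takes on average 32/(32-k) orders.
E[T] = 32/32 + 32/31 + 32/30 + ... + 32/2 + 32/1 = 32·H_{32}.
H_{32} = 4.058, so E[T] = 129.872.

129.87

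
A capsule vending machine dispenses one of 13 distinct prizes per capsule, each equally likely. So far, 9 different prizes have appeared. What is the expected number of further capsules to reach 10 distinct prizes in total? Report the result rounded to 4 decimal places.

From k distinct to k+1 distinct takes on average 13/(13-k) capsules.
Only the k = 9 term is needed: E = 13/4 = 3.25000.

3.2500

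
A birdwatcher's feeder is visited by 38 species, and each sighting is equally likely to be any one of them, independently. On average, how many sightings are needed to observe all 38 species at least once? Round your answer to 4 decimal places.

The wait to go from k to k+1 distinct species is geometric with mean 38/(38-k).
E[T] = 38/38 + 38/37 + 38/36 + ... + 38/2 + 38/1 = 38·H_{38}.
H_{38} = 4.22790, so E[T] = 160.66028.

160.6603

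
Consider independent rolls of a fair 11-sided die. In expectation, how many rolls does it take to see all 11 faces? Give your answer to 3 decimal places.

33.219

The wait to go from k to k+1 distinct faces is geometric with mean 11/(11-k).
E[T] = 11/11 + 11/10 + 11/9 + ... + 11/2 + 11/1 = 11·H_{11}.
H_{11} = 3.0199, so E[T] = 33.2187.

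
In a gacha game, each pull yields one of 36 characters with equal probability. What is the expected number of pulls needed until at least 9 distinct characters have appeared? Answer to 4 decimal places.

10.1917

Going from k to k+1 distinct takes a geometric number of pulls with mean 36/(36-k).
Sum over k = 0,...,8: E = 36/36 + 36/35 + 36/34 + ... + 36/29 + 36/28 = 10.19169.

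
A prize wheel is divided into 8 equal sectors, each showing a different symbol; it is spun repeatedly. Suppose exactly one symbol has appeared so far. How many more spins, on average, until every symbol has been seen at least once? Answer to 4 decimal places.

20.7429

From k distinct to k+1 distinct takes on average 8/(8-k) spins.
Sum over k = 1,...,7: E = 8/7 + 8/6 + 8/5 + ... + 8/2 + 8/1 = 20.74286.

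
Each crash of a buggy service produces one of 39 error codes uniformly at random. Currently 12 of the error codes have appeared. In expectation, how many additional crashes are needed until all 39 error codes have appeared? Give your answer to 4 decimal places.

With k distinct error codes already seen, the next new one takes an expected 39/(39-k) crashes.
Sum over k = 12,...,38: E = 39/27 + 39/26 + 39/25 + ... + 39/2 + 39/1 = 151.76681.

151.7668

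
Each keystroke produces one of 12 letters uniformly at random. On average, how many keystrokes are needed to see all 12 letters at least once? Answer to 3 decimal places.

37.239

Split into phases: going from k distinct to k+1 distinct takes on average 12/(12-k) keystrokes.
E[T] = 12/12 + 12/11 + 12/10 + ... + 12/2 + 12/1 = 12·H_{12}.
H_{12} = 3.1032, so E[T] = 37.2385.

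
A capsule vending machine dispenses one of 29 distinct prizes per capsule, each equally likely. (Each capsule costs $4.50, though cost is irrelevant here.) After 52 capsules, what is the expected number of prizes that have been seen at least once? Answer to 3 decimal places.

24.324

For each prize, P(seen in 52 capsules) = 1 - (28/29)^52 = 0.8387.
By linearity of expectation, E[distinct seen] = 29·(1 - (28/29)^52) = 24.3235.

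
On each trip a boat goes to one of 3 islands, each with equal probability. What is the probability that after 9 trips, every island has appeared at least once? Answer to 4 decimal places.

0.9221

By inclusion–exclusion over which islands are missing,
P(all seen) = Σ_{j=0}^{3} (-1)^j C(3,j)((3-j)/3)^9
= 1.00000 - 0.07804 + 0.00015 - 0.00000
= 0.92212.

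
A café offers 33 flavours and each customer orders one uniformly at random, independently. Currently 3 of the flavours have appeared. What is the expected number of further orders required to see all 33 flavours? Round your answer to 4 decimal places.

131.8346

From k distinct to k+1 distinct takes on average 33/(33-k) orders.
Sum over k = 3,...,32: E = 33/30 + 33/29 + 33/28 + ... + 33/2 + 33/1 = 131.83458.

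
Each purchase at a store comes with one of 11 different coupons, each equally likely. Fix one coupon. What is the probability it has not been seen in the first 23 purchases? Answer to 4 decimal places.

0.1117

On each purchase the fixed coupon fails to appear with probability 10/11.
P(still missing after 23) = (10/11)^23 = 0.11168.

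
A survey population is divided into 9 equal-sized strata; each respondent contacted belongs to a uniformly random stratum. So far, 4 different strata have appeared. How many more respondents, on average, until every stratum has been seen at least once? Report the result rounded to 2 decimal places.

The wait to go from k to k+1 distinct strata is geometric with mean 9/(9-k).
Sum over k = 4,...,8: E = 9/5 + 9/4 + 9/3 + 9/2 + 9/1 = 20.550.

20.55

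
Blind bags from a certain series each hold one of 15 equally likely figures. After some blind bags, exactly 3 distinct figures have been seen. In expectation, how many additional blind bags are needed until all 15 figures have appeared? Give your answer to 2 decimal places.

46.55

The wait to go from k to k+1 distinct figures is geometric with mean 15/(15-k).
Sum over k = 3,...,14: E = 15/12 + 15/11 + 15/10 + ... + 15/2 + 15/1 = 46.548.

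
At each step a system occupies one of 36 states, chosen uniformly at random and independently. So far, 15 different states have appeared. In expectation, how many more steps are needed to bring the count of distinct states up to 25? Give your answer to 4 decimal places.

The wait to go from k to k+1 distinct states is geometric with mean 36/(36-k).
Sum over k = 15,...,24: E = 36/21 + 36/20 + 36/19 + ... + 36/13 + 36/12 = 22.51733.

22.5173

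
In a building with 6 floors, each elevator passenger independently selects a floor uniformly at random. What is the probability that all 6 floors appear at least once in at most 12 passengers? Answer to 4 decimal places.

0.4378

Let A_i be the event that floor i is missing after 12 passengers. By inclusion–exclusion on the A_i,
P(all seen) = Σ_{j=0}^{6} (-1)^j C(6,j)((6-j)/6)^12
= 1.00000 - 0.67294 + 0.11561 - 0.00488 + 0.00003 - 0.00000 + 0.00000
= 0.43782.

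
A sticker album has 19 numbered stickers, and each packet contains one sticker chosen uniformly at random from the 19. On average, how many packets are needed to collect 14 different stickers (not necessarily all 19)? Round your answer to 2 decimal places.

Going from k to k+1 distinct takes a geometric number of packets with mean 19/(19-k).
Sum over k = 0,...,13: E = 19/19 + 19/18 + 19/17 + ... + 19/7 + 19/6 = 24.024.

24.02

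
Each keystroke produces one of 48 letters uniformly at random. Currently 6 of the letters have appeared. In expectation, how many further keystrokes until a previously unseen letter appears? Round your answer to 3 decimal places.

1.143

The number of keystrokes until the next new letter is geometric with success probability 42/48, so its mean is 48/42.
E = 48/42 = 1.1429.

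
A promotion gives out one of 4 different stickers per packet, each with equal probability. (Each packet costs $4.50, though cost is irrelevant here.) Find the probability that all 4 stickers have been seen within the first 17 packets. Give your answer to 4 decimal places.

0.9700

Let A_i be the event that sticker i is missing after 17 packets. By inclusion–exclusion on the A_i,
P(all seen) = Σ_{j=0}^{4} (-1)^j C(4,j)((4-j)/4)^17
= 1.00000 - 0.03007 + 0.00005 - 0.00000 + 0.00000
= 0.96998.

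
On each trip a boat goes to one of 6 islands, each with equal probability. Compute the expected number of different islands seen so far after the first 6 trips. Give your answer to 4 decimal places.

For each island, P(seen in 6 trips) = 1 - (5/6)^6 = 0.66510.
By linearity of expectation, E[distinct seen] = 6·(1 - (5/6)^6) = 3.99061.

3.9906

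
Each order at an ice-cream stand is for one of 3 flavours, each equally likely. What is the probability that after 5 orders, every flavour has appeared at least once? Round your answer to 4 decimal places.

Let A_i be the event that flavour i is missing after 5 orders. By inclusion–exclusion on the A_i,
P(all seen) = Σ_{j=0}^{3} (-1)^j C(3,j)((3-j)/3)^5
= 1.00000 - 0.39506 + 0.01235 - 0.00000
= 0.61728.

0.6173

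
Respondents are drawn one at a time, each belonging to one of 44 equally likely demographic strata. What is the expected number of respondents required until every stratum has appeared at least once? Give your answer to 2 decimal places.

192.40

Split into phases: going from k distinct to k+1 distinct takes on average 44/(44-k) respondents.
E[T] = 44/44 + 44/43 + 44/42 + ... + 44/2 + 44/1 = 44·H_{44}.
H_{44} = 4.373, so E[T] = 192.400.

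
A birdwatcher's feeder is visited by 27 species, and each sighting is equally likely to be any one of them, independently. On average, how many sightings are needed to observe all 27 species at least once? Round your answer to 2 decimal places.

After k distinct species have appeared, the next sighting gives a new one with probability (27-k)/27, so the expected wait for the (k+1)-th is 27/(27-k).
E[T] = 27/27 + 27/26 + 27/25 + ... + 27/2 + 27/1 = 27·H_{27}.
H_{27} = 3.891, so E[T] = 105.069.

105.07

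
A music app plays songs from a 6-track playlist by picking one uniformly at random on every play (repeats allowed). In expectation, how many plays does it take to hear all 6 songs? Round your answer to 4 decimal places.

14.7000

Split into phases: going from k distinct to k+1 distinct takes on average 6/(6-k) plays.
E[T] = 6/6 + 6/5 + 6/4 + 6/3 + 6/2 + 6/1 = 6·H_{6}.
H_{6} = 2.45000, so E[T] = 14.70000.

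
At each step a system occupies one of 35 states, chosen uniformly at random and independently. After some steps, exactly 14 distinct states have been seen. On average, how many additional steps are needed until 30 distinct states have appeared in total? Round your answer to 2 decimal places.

The wait to go from k to k+1 distinct states is geometric with mean 35/(35-k).
Sum over k = 14,...,29: E = 35/21 + 35/20 + 35/19 + ... + 35/7 + 35/6 = 47.671.

47.67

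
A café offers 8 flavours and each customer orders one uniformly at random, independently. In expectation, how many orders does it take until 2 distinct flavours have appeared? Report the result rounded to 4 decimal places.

2.1429

With k distinct flavours already seen, the next new one arrives after an expected 8/(8-k) orders.
Sum over k = 0,...,1: E = 8/8 + 8/7 = 2.14286.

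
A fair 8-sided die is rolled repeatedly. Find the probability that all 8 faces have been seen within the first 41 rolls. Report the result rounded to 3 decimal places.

Let A_i be the event that face i is missing after 41 rolls. By inclusion–exclusion on the A_i,
P(all seen) = Σ_{j=0}^{8} (-1)^j C(8,j)((8-j)/8)^41
= 1.0000 - 0.0335 + 0.0002 - 0.0000 + 0.0000 - 0.0000 + 0.0000 - 0.0000 + 0.0000
= 0.9667.

0.967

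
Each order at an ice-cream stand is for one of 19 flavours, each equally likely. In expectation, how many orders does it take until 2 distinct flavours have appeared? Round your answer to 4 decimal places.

2.0556

Going from k to k+1 distinct takes a geometric number of orders with mean 19/(19-k).
Sum over k = 0,...,1: E = 19/19 + 19/18 = 2.05556.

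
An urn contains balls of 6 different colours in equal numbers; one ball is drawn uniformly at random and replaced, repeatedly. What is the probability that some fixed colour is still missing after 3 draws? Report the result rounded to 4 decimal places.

Each draw misses the fixed colour with probability (6-1)/6 = 5/6, independently.
P(still missing after 3) = (5/6)^3 = 0.57870.

0.5787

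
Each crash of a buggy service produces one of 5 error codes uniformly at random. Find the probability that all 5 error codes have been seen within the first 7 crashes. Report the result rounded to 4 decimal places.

0.2150

By inclusion–exclusion over which error codes are missing,
P(all seen) = Σ_{j=0}^{5} (-1)^j C(5,j)((5-j)/5)^7
= 1.00000 - 1.04858 + 0.27994 - 0.01638 + 0.00006 - 0.00000
= 0.21504.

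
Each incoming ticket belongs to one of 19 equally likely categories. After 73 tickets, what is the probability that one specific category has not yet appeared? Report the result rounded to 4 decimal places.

On each ticket the fixed category fails to appear with probability 18/19.
P(still missing after 73) = (18/19)^73 = 0.01931.

0.0193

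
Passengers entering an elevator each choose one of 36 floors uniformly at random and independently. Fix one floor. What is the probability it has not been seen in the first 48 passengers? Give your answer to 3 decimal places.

0.259

Each passenger misses the fixed floor with probability (36-1)/36 = 35/36, independently.
P(still missing after 48) = (35/36)^48 = 0.2587.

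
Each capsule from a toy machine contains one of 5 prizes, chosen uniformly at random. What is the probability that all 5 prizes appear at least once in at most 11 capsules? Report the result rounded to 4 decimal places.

By inclusion–exclusion over which prizes are missing,
P(all seen) = Σ_{j=0}^{5} (-1)^j C(5,j)((5-j)/5)^11
= 1.00000 - 0.42950 + 0.03628 - 0.00042 + 0.00000 - 0.00000
= 0.60636.

0.6064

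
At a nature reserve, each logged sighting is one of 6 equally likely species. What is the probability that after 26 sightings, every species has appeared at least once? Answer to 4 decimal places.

0.9480

Let A_i be the event that species i is missing after 26 sightings. By inclusion–exclusion on the A_i,
P(all seen) = Σ_{j=0}^{6} (-1)^j C(6,j)((6-j)/6)^26
= 1.00000 - 0.05241 + 0.00040 - 0.00000 + 0.00000 - 0.00000 + 0.00000
= 0.94798.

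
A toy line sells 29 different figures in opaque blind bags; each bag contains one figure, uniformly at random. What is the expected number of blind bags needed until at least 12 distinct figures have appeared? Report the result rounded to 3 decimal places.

15.141

With k distinct figures already seen, the next new one arrives after an expected 29/(29-k) blind bags.
Sum over k = 0,...,11: E = 29/29 + 29/28 + 29/27 + ... + 29/19 + 29/18 = 15.1409.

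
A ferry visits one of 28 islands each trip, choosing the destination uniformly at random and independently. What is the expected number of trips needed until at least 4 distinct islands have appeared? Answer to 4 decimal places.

4.2340

With k distinct islands already seen, the next new one arrives after an expected 28/(28-k) trips.
Sum over k = 0,...,3: E = 28/28 + 28/27 + 28/26 + 28/25 = 4.23396.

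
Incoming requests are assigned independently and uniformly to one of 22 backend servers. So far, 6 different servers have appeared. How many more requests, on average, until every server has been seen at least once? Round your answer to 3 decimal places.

74.376

From k distinct to k+1 distinct takes on average 22/(22-k) requests.
Sum over k = 6,...,21: E = 22/16 + 22/15 + 22/14 + ... + 22/2 + 22/1 = 74.3760.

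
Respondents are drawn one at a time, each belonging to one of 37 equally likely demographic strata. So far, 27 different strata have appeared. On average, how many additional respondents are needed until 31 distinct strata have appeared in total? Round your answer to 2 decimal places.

From k distinct to k+1 distinct takes on average 37/(37-k) respondents.
Sum over k = 27,...,30: E = 37/10 + 37/9 + 37/8 + 37/7 = 17.722.

17.72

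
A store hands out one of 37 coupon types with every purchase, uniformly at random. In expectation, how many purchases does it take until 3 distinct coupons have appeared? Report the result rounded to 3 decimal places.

Going from k to k+1 distinct takes a geometric number of purchases with mean 37/(37-k).
Sum over k = 0,...,2: E = 37/37 + 37/36 + 37/35 = 3.0849.

3.085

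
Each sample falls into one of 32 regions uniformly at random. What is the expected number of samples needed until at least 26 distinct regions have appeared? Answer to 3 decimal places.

51.472

With k distinct regions already seen, the next new one arrives after an expected 32/(32-k) samples.
Sum over k = 0,...,25: E = 32/32 + 32/31 + 32/30 + ... + 32/8 + 32/7 = 51.4718.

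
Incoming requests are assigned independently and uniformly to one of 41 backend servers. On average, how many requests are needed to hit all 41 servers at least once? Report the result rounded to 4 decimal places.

176.4203

After k distinct servers have appeared, the next request gives a new one with probability (41-k)/41, so the expected wait for the (k+1)-th is 41/(41-k).
E[T] = 41/41 + 41/40 + 41/39 + ... + 41/2 + 41/1 = 41·H_{41}.
H_{41} = 4.30293, so E[T] = 176.42026.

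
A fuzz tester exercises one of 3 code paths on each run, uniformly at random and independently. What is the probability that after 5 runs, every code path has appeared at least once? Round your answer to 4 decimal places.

0.6173

Let A_i be the event that code path i is missing after 5 runs. By inclusion–exclusion on the A_i,
P(all seen) = Σ_{j=0}^{3} (-1)^j C(3,j)((3-j)/3)^5
= 1.00000 - 0.39506 + 0.01235 - 0.00000
= 0.61728.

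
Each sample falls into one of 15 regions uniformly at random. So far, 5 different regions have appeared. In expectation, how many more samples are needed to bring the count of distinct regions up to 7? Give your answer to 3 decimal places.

3.167

The wait to go from k to k+1 distinct regions is geometric with mean 15/(15-k).
Sum over k = 5,...,6: E = 15/10 + 15/9 = 3.1667.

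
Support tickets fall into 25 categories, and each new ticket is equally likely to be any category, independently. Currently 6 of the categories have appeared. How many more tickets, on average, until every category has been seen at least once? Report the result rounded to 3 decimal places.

88.693

With k distinct categories already seen, the next new one takes an expected 25/(25-k) tickets.
Sum over k = 6,...,24: E = 25/19 + 25/18 + 25/17 + ... + 25/2 + 25/1 = 88.6935.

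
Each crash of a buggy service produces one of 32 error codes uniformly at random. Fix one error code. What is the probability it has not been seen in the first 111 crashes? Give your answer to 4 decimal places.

0.0295

On each crash the fixed error code fails to appear with probability 31/32.
P(still missing after 111) = (31/32)^111 = 0.02948.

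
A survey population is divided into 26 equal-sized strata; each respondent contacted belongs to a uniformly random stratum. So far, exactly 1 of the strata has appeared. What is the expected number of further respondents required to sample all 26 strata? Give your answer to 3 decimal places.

99.215

With k distinct strata already seen, the next new one takes an expected 26/(26-k) respondents.
Sum over k = 1,...,25: E = 26/25 + 26/24 + 26/23 + ... + 26/2 + 26/1 = 99.2149.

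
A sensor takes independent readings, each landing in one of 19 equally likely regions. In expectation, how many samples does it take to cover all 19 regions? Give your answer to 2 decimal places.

After k distinct regions have appeared, the next sample gives a new one with probability (19-k)/19, so the expected wait for the (k+1)-th is 19/(19-k).
E[T] = 19/19 + 19/18 + 19/17 + ... + 19/2 + 19/1 = 19·H_{19}.
H_{19} = 3.548, so E[T] = 67.407.

67.41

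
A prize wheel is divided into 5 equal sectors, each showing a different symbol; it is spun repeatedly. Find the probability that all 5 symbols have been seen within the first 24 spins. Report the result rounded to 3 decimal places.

Let A_i be the event that symbol i is missing after 24 spins. By inclusion–exclusion on the A_i,
P(all seen) = Σ_{j=0}^{5} (-1)^j C(5,j)((5-j)/5)^24
= 1.0000 - 0.0236 + 0.0000 - 0.0000 + 0.0000 - 0.0000
= 0.9764.

0.976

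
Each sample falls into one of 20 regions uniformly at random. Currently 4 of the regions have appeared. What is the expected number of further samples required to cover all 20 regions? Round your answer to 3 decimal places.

67.615

The wait to go from k to k+1 distinct regions is geometric with mean 20/(20-k).
Sum over k = 4,...,19: E = 20/16 + 20/15 + 20/14 + ... + 20/2 + 20/1 = 67.6146.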